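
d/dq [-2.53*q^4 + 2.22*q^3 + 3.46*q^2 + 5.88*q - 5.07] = -10.12*q^3 + 6.66*q^2 + 6.92*q + 5.88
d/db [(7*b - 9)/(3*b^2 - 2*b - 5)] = (-21*b^2 + 54*b - 53)/(9*b^4 - 12*b^3 - 26*b^2 + 20*b + 25)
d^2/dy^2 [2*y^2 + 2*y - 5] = 4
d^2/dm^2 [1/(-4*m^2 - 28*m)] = (m*(m + 7) - (2*m + 7)^2)/(2*m^3*(m + 7)^3)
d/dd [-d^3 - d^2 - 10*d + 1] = -3*d^2 - 2*d - 10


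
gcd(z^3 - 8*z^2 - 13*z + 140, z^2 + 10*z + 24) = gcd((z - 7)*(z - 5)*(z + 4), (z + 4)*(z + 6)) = z + 4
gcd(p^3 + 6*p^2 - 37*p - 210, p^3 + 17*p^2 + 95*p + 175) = p^2 + 12*p + 35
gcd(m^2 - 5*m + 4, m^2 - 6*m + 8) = m - 4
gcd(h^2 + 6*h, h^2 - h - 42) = h + 6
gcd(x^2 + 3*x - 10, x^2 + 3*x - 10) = x^2 + 3*x - 10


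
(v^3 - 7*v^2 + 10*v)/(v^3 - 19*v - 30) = v*(v - 2)/(v^2 + 5*v + 6)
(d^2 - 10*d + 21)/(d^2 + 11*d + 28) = (d^2 - 10*d + 21)/(d^2 + 11*d + 28)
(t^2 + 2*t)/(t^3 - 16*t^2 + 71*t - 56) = t*(t + 2)/(t^3 - 16*t^2 + 71*t - 56)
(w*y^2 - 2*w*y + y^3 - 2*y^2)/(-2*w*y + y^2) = (-w*y + 2*w - y^2 + 2*y)/(2*w - y)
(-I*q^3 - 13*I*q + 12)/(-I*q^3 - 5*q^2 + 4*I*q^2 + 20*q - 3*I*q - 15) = (q^3 + 13*q + 12*I)/(q^3 - q^2*(4 + 5*I) + q*(3 + 20*I) - 15*I)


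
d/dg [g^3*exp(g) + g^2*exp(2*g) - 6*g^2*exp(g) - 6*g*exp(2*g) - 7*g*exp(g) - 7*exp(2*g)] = (g^3 + 2*g^2*exp(g) - 3*g^2 - 10*g*exp(g) - 19*g - 20*exp(g) - 7)*exp(g)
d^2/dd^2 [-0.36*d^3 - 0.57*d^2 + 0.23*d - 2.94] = -2.16*d - 1.14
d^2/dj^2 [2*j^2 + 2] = 4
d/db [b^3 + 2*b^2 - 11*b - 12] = 3*b^2 + 4*b - 11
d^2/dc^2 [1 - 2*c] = 0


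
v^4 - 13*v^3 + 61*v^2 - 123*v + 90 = (v - 5)*(v - 3)^2*(v - 2)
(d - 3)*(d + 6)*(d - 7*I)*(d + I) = d^4 + 3*d^3 - 6*I*d^3 - 11*d^2 - 18*I*d^2 + 21*d + 108*I*d - 126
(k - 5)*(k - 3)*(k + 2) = k^3 - 6*k^2 - k + 30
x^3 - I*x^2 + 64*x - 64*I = (x - 8*I)*(x - I)*(x + 8*I)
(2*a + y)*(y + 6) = 2*a*y + 12*a + y^2 + 6*y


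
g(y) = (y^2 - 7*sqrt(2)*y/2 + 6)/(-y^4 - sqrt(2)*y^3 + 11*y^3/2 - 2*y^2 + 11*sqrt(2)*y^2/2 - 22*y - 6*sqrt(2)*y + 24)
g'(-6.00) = -0.02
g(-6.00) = -0.04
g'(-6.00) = -0.02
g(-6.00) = -0.04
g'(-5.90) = -0.02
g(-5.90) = -0.04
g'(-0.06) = 0.10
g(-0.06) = 0.24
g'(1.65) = -20.41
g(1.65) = 1.49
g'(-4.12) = -0.13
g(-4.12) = -0.13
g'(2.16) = -0.13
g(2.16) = -0.00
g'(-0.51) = 0.03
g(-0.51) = 0.22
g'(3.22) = 0.10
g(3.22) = 0.03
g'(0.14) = 0.15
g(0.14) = 0.27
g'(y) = (2*y - 7*sqrt(2)/2)/(-y^4 - sqrt(2)*y^3 + 11*y^3/2 - 2*y^2 + 11*sqrt(2)*y^2/2 - 22*y - 6*sqrt(2)*y + 24) + (y^2 - 7*sqrt(2)*y/2 + 6)*(4*y^3 - 33*y^2/2 + 3*sqrt(2)*y^2 - 11*sqrt(2)*y + 4*y + 6*sqrt(2) + 22)/(-y^4 - sqrt(2)*y^3 + 11*y^3/2 - 2*y^2 + 11*sqrt(2)*y^2/2 - 22*y - 6*sqrt(2)*y + 24)^2 = ((-4*y + 7*sqrt(2))*(2*y^4 - 11*y^3 + 2*sqrt(2)*y^3 - 11*sqrt(2)*y^2 + 4*y^2 + 12*sqrt(2)*y + 44*y - 48) + (2*y^2 - 7*sqrt(2)*y + 12)*(8*y^3 - 33*y^2 + 6*sqrt(2)*y^2 - 22*sqrt(2)*y + 8*y + 12*sqrt(2) + 44))/(2*y^4 - 11*y^3 + 2*sqrt(2)*y^3 - 11*sqrt(2)*y^2 + 4*y^2 + 12*sqrt(2)*y + 44*y - 48)^2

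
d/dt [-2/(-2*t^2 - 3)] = -8*t/(2*t^2 + 3)^2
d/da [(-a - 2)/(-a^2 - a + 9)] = (a^2 + a - (a + 2)*(2*a + 1) - 9)/(a^2 + a - 9)^2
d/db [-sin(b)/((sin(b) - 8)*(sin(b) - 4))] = (sin(b)^2 - 32)*cos(b)/((sin(b) - 8)^2*(sin(b) - 4)^2)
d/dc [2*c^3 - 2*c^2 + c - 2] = 6*c^2 - 4*c + 1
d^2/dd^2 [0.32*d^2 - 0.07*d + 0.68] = 0.640000000000000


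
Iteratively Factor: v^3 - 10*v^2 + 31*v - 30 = (v - 5)*(v^2 - 5*v + 6) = (v - 5)*(v - 2)*(v - 3)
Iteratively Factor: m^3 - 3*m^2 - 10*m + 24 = (m + 3)*(m^2 - 6*m + 8) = (m - 4)*(m + 3)*(m - 2)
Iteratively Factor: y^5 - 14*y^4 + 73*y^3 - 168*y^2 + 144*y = (y)*(y^4 - 14*y^3 + 73*y^2 - 168*y + 144) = y*(y - 3)*(y^3 - 11*y^2 + 40*y - 48) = y*(y - 4)*(y - 3)*(y^2 - 7*y + 12) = y*(y - 4)^2*(y - 3)*(y - 3)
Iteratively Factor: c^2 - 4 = (c + 2)*(c - 2)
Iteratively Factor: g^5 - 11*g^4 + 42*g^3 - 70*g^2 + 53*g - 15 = (g - 1)*(g^4 - 10*g^3 + 32*g^2 - 38*g + 15) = (g - 5)*(g - 1)*(g^3 - 5*g^2 + 7*g - 3) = (g - 5)*(g - 1)^2*(g^2 - 4*g + 3) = (g - 5)*(g - 3)*(g - 1)^2*(g - 1)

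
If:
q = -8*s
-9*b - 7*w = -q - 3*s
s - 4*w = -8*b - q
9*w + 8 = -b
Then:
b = 116/449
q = -2944/449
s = 368/449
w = -412/449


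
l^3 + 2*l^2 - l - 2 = (l - 1)*(l + 1)*(l + 2)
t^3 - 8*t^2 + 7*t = t*(t - 7)*(t - 1)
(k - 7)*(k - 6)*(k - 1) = k^3 - 14*k^2 + 55*k - 42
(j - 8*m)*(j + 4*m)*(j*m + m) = j^3*m - 4*j^2*m^2 + j^2*m - 32*j*m^3 - 4*j*m^2 - 32*m^3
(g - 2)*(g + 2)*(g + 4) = g^3 + 4*g^2 - 4*g - 16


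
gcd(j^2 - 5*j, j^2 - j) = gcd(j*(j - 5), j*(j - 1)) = j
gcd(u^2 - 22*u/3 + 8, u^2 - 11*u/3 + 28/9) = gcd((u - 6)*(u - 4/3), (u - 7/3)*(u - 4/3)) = u - 4/3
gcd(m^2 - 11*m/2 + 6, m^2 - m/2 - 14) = m - 4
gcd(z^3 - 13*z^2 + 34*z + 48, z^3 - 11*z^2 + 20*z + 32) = z^2 - 7*z - 8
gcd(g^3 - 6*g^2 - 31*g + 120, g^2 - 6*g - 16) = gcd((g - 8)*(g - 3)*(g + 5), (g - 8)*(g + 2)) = g - 8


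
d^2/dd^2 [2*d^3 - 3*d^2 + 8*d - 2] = 12*d - 6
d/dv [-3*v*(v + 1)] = -6*v - 3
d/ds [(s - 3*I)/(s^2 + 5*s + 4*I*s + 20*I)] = (-s^2 + 6*I*s - 12 + 35*I)/(s^4 + s^3*(10 + 8*I) + s^2*(9 + 80*I) + s*(-160 + 200*I) - 400)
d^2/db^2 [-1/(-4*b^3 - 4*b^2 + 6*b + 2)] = (-2*(3*b + 1)*(2*b^3 + 2*b^2 - 3*b - 1) + (6*b^2 + 4*b - 3)^2)/(2*b^3 + 2*b^2 - 3*b - 1)^3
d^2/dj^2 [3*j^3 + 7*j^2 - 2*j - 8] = 18*j + 14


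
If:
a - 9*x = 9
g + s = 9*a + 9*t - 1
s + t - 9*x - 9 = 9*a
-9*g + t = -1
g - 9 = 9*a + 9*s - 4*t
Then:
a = -660/8693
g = 1067/8693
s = -7510/8693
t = 910/8693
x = -26299/26079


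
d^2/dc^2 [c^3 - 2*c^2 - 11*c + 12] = 6*c - 4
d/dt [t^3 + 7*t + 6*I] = 3*t^2 + 7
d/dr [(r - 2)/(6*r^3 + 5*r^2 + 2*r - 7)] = (-12*r^3 + 31*r^2 + 20*r - 3)/(36*r^6 + 60*r^5 + 49*r^4 - 64*r^3 - 66*r^2 - 28*r + 49)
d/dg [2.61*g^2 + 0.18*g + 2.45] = 5.22*g + 0.18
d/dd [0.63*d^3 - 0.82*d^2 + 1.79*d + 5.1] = 1.89*d^2 - 1.64*d + 1.79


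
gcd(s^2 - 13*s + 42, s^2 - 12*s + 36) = s - 6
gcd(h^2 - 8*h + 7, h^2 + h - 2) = h - 1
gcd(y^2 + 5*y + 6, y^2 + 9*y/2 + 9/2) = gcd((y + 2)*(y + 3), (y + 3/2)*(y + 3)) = y + 3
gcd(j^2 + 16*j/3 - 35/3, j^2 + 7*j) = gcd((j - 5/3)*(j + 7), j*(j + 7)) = j + 7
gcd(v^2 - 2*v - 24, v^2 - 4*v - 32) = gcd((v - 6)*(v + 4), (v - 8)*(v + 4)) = v + 4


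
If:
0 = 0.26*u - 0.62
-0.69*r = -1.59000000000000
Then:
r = 2.30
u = 2.38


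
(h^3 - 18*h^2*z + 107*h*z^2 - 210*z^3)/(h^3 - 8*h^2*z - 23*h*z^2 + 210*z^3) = (h - 5*z)/(h + 5*z)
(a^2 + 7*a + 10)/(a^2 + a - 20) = (a + 2)/(a - 4)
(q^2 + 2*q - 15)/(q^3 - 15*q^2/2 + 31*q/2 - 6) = 2*(q + 5)/(2*q^2 - 9*q + 4)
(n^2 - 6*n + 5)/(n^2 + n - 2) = (n - 5)/(n + 2)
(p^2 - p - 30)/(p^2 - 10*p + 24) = (p + 5)/(p - 4)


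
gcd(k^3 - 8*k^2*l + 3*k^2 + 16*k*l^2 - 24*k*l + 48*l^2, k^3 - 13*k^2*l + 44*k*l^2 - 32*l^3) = k - 4*l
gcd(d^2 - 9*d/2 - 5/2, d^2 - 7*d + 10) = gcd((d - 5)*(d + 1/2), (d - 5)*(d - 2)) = d - 5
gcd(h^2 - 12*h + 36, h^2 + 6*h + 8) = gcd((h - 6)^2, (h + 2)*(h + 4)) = 1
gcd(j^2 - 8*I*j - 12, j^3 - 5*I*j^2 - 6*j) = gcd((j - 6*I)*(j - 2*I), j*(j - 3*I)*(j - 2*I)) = j - 2*I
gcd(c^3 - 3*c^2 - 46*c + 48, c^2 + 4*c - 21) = 1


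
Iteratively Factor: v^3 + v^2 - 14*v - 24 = (v - 4)*(v^2 + 5*v + 6) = (v - 4)*(v + 3)*(v + 2)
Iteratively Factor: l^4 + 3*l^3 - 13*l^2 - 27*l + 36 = (l - 3)*(l^3 + 6*l^2 + 5*l - 12) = (l - 3)*(l + 4)*(l^2 + 2*l - 3) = (l - 3)*(l + 3)*(l + 4)*(l - 1)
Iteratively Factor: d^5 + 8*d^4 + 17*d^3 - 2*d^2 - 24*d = (d + 3)*(d^4 + 5*d^3 + 2*d^2 - 8*d) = d*(d + 3)*(d^3 + 5*d^2 + 2*d - 8) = d*(d + 2)*(d + 3)*(d^2 + 3*d - 4) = d*(d - 1)*(d + 2)*(d + 3)*(d + 4)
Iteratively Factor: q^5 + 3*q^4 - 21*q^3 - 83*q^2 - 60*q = (q - 5)*(q^4 + 8*q^3 + 19*q^2 + 12*q) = (q - 5)*(q + 3)*(q^3 + 5*q^2 + 4*q) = (q - 5)*(q + 3)*(q + 4)*(q^2 + q) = q*(q - 5)*(q + 3)*(q + 4)*(q + 1)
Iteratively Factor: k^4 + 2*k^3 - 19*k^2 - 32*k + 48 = (k + 4)*(k^3 - 2*k^2 - 11*k + 12) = (k - 4)*(k + 4)*(k^2 + 2*k - 3) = (k - 4)*(k - 1)*(k + 4)*(k + 3)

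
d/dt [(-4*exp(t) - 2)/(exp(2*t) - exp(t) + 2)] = 2*((2*exp(t) - 1)*(2*exp(t) + 1) - 2*exp(2*t) + 2*exp(t) - 4)*exp(t)/(exp(2*t) - exp(t) + 2)^2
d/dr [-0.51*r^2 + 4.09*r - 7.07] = 4.09 - 1.02*r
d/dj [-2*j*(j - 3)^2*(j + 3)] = -8*j^3 + 18*j^2 + 36*j - 54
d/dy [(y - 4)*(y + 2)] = 2*y - 2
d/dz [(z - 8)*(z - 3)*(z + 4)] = 3*z^2 - 14*z - 20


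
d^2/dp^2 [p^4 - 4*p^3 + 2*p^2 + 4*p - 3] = 12*p^2 - 24*p + 4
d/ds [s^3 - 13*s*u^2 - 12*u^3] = 3*s^2 - 13*u^2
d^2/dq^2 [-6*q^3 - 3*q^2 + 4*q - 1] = -36*q - 6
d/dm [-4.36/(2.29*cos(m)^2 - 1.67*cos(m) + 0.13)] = (7.2812 - 19.9688*cos(m))*sin(m)/(2.29*cos(m)^2 - 1.67*cos(m) + 0.13)^2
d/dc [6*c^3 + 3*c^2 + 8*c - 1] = 18*c^2 + 6*c + 8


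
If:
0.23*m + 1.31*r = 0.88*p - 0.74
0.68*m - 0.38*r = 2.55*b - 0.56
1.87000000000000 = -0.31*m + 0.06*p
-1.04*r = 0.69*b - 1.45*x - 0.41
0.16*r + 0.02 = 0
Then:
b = -1.42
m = -6.22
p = -0.97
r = -0.12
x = -1.05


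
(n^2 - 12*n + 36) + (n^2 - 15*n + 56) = 2*n^2 - 27*n + 92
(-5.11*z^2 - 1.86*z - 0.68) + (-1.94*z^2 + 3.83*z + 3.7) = -7.05*z^2 + 1.97*z + 3.02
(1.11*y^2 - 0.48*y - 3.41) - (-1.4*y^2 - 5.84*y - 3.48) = 2.51*y^2 + 5.36*y + 0.0699999999999998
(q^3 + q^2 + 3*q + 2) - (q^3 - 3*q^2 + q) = 4*q^2 + 2*q + 2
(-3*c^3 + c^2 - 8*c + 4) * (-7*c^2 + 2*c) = 21*c^5 - 13*c^4 + 58*c^3 - 44*c^2 + 8*c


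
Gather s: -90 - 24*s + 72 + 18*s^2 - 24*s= 18*s^2 - 48*s - 18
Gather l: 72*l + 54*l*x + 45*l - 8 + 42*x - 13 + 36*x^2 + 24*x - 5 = l*(54*x + 117) + 36*x^2 + 66*x - 26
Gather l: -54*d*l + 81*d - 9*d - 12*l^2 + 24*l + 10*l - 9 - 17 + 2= 72*d - 12*l^2 + l*(34 - 54*d) - 24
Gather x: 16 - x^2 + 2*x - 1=-x^2 + 2*x + 15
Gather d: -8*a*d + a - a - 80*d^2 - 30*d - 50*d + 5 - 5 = -80*d^2 + d*(-8*a - 80)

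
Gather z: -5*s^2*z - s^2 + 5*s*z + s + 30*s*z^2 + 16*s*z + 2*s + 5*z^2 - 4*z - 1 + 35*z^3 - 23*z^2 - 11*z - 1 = -s^2 + 3*s + 35*z^3 + z^2*(30*s - 18) + z*(-5*s^2 + 21*s - 15) - 2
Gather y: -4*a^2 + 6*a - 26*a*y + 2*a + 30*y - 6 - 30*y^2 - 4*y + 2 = -4*a^2 + 8*a - 30*y^2 + y*(26 - 26*a) - 4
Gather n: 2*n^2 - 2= 2*n^2 - 2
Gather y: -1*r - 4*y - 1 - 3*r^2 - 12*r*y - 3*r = -3*r^2 - 4*r + y*(-12*r - 4) - 1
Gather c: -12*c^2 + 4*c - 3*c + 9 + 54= -12*c^2 + c + 63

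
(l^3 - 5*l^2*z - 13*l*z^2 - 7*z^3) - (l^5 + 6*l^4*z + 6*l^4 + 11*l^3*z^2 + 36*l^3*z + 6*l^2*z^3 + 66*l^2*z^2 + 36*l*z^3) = -l^5 - 6*l^4*z - 6*l^4 - 11*l^3*z^2 - 36*l^3*z + l^3 - 6*l^2*z^3 - 66*l^2*z^2 - 5*l^2*z - 36*l*z^3 - 13*l*z^2 - 7*z^3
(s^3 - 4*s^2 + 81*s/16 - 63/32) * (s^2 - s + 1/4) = s^5 - 5*s^4 + 149*s^3/16 - 257*s^2/32 + 207*s/64 - 63/128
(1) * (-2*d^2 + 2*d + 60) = -2*d^2 + 2*d + 60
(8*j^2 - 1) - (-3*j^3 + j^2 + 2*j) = 3*j^3 + 7*j^2 - 2*j - 1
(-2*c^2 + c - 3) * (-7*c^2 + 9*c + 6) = 14*c^4 - 25*c^3 + 18*c^2 - 21*c - 18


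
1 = 1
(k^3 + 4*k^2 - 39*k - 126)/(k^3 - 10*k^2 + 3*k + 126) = (k + 7)/(k - 7)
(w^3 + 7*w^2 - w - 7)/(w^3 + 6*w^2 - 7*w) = (w + 1)/w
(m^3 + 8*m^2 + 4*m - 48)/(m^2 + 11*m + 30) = (m^2 + 2*m - 8)/(m + 5)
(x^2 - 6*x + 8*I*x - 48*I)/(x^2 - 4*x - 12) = (x + 8*I)/(x + 2)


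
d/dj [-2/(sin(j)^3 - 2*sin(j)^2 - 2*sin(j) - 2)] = 2*(3*sin(j)^2 - 4*sin(j) - 2)*cos(j)/(sin(j)^3 - 2*sin(j)^2 - 2*sin(j) - 2)^2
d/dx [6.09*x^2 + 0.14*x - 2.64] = 12.18*x + 0.14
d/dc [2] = 0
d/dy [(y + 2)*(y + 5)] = 2*y + 7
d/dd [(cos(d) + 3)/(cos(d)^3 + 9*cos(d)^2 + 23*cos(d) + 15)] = 2*(cos(d) + 3)*sin(d)/((cos(d) + 1)^2*(cos(d) + 5)^2)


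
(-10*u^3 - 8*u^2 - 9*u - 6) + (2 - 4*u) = -10*u^3 - 8*u^2 - 13*u - 4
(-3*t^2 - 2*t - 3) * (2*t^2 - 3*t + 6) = -6*t^4 + 5*t^3 - 18*t^2 - 3*t - 18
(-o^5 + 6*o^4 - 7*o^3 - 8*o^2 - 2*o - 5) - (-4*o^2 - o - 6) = -o^5 + 6*o^4 - 7*o^3 - 4*o^2 - o + 1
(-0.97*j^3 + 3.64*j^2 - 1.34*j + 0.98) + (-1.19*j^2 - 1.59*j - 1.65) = -0.97*j^3 + 2.45*j^2 - 2.93*j - 0.67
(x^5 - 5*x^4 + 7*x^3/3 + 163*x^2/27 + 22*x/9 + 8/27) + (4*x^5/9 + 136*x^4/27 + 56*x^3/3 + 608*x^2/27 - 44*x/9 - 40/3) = 13*x^5/9 + x^4/27 + 21*x^3 + 257*x^2/9 - 22*x/9 - 352/27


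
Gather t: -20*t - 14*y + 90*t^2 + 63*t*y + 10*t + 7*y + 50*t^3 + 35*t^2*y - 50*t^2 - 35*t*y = 50*t^3 + t^2*(35*y + 40) + t*(28*y - 10) - 7*y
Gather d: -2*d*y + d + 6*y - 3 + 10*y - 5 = d*(1 - 2*y) + 16*y - 8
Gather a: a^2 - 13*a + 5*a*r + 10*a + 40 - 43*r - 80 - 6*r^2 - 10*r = a^2 + a*(5*r - 3) - 6*r^2 - 53*r - 40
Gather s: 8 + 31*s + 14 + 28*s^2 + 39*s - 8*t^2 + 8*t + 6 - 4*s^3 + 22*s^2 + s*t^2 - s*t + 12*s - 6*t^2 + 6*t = -4*s^3 + 50*s^2 + s*(t^2 - t + 82) - 14*t^2 + 14*t + 28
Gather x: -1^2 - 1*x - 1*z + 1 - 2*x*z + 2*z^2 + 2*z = x*(-2*z - 1) + 2*z^2 + z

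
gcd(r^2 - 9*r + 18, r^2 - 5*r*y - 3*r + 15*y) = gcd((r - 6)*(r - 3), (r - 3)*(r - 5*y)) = r - 3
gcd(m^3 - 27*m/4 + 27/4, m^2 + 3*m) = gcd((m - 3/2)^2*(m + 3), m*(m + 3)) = m + 3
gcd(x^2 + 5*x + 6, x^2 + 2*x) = x + 2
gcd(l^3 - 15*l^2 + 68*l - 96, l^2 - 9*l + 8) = l - 8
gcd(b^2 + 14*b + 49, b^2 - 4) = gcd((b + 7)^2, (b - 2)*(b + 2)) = 1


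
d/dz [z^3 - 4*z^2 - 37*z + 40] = 3*z^2 - 8*z - 37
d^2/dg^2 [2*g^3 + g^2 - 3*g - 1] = 12*g + 2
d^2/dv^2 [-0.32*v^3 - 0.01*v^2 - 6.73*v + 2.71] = -1.92*v - 0.02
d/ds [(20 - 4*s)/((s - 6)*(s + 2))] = 4*(s^2 - 10*s + 32)/(s^4 - 8*s^3 - 8*s^2 + 96*s + 144)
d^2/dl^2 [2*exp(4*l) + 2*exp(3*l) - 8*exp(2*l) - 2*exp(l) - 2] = (32*exp(3*l) + 18*exp(2*l) - 32*exp(l) - 2)*exp(l)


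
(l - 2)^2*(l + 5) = l^3 + l^2 - 16*l + 20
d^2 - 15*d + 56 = (d - 8)*(d - 7)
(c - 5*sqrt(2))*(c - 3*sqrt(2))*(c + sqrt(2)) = c^3 - 7*sqrt(2)*c^2 + 14*c + 30*sqrt(2)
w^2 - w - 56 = (w - 8)*(w + 7)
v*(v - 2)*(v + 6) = v^3 + 4*v^2 - 12*v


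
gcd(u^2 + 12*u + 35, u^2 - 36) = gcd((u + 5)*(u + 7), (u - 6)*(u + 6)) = 1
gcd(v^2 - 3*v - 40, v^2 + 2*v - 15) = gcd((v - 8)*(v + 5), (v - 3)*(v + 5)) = v + 5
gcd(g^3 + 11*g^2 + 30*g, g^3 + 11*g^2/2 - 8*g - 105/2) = g + 5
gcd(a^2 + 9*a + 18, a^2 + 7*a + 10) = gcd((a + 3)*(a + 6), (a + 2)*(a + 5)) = 1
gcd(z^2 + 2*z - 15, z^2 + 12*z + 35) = z + 5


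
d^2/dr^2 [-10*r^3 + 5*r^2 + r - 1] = 10 - 60*r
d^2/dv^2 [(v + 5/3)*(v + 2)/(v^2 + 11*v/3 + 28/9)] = 108*(9*v^2 + 33*v + 31)/(729*v^6 + 8019*v^5 + 36207*v^4 + 85833*v^3 + 112644*v^2 + 77616*v + 21952)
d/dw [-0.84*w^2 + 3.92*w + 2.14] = 3.92 - 1.68*w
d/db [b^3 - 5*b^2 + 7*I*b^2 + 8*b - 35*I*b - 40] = 3*b^2 + b*(-10 + 14*I) + 8 - 35*I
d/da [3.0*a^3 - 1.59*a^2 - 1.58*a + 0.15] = 9.0*a^2 - 3.18*a - 1.58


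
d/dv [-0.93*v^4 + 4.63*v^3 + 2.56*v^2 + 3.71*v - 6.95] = -3.72*v^3 + 13.89*v^2 + 5.12*v + 3.71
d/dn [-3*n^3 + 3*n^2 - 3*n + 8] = -9*n^2 + 6*n - 3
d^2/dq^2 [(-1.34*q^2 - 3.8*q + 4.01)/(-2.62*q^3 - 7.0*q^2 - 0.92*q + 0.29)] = (18.396592*q^6 + 156.50832*q^5 + 68.4574559999999*q^4 - 825.618792*q^3 - 1185.966144*q^2 - 126.943188*q - 20.81566)/(17.984728*q^9 + 144.1524*q^8 + 404.085744*q^7 + 438.264772*q^6 + 109.981104*q^5 - 29.049696*q^4 - 9.765886*q^3 + 1.029732*q^2 + 0.232116*q - 0.024389)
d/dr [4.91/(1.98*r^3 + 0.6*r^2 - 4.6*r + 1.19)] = (-29.1654*r^2 - 5.892*r + 22.586)/(1.98*r^3 + 0.6*r^2 - 4.6*r + 1.19)^2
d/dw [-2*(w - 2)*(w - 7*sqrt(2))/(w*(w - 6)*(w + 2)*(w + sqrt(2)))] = 4*(w^5 - 10*sqrt(2)*w^4 - 5*w^4 - 6*w^3 + 54*sqrt(2)*w^3 - 32*sqrt(2)*w^2 + 82*w^2 - 168*sqrt(2)*w - 112*w - 168)/(w^2*(w^6 - 8*w^5 + 2*sqrt(2)*w^5 - 16*sqrt(2)*w^4 - 6*w^4 - 16*sqrt(2)*w^3 + 80*w^3 + 128*w^2 + 192*sqrt(2)*w^2 + 192*w + 288*sqrt(2)*w + 288))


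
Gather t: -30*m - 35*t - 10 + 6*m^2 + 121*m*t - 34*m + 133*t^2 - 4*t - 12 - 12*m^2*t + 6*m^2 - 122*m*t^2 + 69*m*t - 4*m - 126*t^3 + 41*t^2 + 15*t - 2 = 12*m^2 - 68*m - 126*t^3 + t^2*(174 - 122*m) + t*(-12*m^2 + 190*m - 24) - 24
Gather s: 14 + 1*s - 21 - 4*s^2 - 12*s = -4*s^2 - 11*s - 7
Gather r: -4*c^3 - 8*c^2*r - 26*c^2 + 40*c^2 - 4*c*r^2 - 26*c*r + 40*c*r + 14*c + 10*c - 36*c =-4*c^3 + 14*c^2 - 4*c*r^2 - 12*c + r*(-8*c^2 + 14*c)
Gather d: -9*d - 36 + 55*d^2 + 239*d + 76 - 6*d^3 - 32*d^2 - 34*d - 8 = -6*d^3 + 23*d^2 + 196*d + 32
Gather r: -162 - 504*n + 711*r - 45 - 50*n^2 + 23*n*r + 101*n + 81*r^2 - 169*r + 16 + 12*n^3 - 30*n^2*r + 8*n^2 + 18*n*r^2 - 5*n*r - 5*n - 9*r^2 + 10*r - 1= 12*n^3 - 42*n^2 - 408*n + r^2*(18*n + 72) + r*(-30*n^2 + 18*n + 552) - 192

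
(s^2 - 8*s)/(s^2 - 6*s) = (s - 8)/(s - 6)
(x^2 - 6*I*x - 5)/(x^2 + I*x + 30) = (x - I)/(x + 6*I)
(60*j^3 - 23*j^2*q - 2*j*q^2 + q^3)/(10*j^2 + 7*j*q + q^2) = (12*j^2 - 7*j*q + q^2)/(2*j + q)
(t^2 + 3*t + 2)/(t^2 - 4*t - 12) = (t + 1)/(t - 6)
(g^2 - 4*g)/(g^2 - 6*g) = (g - 4)/(g - 6)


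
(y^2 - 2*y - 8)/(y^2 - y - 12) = (y + 2)/(y + 3)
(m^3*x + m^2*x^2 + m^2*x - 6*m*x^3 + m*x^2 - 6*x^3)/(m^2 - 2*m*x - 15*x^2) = x*(-m^2 + 2*m*x - m + 2*x)/(-m + 5*x)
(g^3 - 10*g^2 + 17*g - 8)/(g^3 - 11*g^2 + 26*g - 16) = (g - 1)/(g - 2)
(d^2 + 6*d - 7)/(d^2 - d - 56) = (d - 1)/(d - 8)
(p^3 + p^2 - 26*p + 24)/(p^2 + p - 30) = (p^2 - 5*p + 4)/(p - 5)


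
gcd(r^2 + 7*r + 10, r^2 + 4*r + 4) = r + 2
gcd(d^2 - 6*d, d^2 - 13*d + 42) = d - 6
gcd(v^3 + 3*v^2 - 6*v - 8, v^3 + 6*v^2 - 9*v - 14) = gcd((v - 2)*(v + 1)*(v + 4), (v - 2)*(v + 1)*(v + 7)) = v^2 - v - 2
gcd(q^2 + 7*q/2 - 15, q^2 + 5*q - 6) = q + 6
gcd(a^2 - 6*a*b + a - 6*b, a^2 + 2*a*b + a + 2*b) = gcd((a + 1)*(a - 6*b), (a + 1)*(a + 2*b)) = a + 1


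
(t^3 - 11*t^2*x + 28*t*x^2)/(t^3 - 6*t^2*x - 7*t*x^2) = (t - 4*x)/(t + x)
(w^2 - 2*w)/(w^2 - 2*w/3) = 3*(w - 2)/(3*w - 2)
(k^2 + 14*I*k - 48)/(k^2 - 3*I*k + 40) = (k^2 + 14*I*k - 48)/(k^2 - 3*I*k + 40)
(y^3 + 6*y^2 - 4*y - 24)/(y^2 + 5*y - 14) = (y^2 + 8*y + 12)/(y + 7)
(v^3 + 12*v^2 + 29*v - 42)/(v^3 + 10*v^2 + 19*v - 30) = (v + 7)/(v + 5)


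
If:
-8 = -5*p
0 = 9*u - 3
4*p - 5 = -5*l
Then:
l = -7/25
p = 8/5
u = 1/3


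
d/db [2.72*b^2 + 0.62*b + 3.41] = 5.44*b + 0.62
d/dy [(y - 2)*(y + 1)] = 2*y - 1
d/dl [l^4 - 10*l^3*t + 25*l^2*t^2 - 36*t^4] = 2*l*(2*l^2 - 15*l*t + 25*t^2)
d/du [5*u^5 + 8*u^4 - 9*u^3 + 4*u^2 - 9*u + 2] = 25*u^4 + 32*u^3 - 27*u^2 + 8*u - 9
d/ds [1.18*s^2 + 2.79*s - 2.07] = 2.36*s + 2.79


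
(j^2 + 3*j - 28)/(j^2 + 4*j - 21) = (j - 4)/(j - 3)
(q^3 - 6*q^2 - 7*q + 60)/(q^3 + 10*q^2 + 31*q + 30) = (q^2 - 9*q + 20)/(q^2 + 7*q + 10)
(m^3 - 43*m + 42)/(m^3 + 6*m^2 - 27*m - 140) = (m^2 - 7*m + 6)/(m^2 - m - 20)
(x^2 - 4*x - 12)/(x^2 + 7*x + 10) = (x - 6)/(x + 5)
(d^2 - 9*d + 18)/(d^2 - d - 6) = (d - 6)/(d + 2)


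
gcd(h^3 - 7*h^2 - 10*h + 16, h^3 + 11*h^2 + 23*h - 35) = h - 1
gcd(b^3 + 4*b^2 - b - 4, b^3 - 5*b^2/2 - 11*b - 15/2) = b + 1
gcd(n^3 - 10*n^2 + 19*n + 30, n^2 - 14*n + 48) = n - 6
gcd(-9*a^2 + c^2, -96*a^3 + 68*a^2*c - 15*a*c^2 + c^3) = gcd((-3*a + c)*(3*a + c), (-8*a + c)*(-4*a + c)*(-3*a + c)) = 3*a - c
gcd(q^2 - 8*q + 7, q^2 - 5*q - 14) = q - 7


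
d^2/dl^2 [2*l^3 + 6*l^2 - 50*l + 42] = 12*l + 12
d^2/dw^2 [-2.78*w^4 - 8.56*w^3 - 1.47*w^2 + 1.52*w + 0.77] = -33.36*w^2 - 51.36*w - 2.94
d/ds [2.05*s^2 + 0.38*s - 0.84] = 4.1*s + 0.38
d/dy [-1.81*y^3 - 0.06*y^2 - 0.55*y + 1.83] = -5.43*y^2 - 0.12*y - 0.55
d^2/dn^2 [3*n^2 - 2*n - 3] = 6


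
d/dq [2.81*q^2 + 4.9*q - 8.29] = 5.62*q + 4.9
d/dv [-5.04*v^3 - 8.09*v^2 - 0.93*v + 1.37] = -15.12*v^2 - 16.18*v - 0.93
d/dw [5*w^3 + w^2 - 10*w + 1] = 15*w^2 + 2*w - 10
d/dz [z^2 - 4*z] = 2*z - 4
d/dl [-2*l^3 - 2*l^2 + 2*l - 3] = -6*l^2 - 4*l + 2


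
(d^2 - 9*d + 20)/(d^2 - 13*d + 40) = (d - 4)/(d - 8)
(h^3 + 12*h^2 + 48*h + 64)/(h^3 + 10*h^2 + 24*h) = (h^2 + 8*h + 16)/(h*(h + 6))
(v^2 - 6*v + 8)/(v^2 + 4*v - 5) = (v^2 - 6*v + 8)/(v^2 + 4*v - 5)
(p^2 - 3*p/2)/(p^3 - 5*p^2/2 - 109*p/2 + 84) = p/(p^2 - p - 56)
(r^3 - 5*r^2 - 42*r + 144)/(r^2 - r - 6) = (r^2 - 2*r - 48)/(r + 2)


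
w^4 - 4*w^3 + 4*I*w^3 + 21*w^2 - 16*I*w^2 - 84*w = w*(w - 4)*(w - 3*I)*(w + 7*I)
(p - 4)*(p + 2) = p^2 - 2*p - 8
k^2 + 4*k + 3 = (k + 1)*(k + 3)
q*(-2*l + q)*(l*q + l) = -2*l^2*q^2 - 2*l^2*q + l*q^3 + l*q^2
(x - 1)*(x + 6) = x^2 + 5*x - 6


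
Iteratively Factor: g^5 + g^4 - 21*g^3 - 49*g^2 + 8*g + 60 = (g - 1)*(g^4 + 2*g^3 - 19*g^2 - 68*g - 60) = (g - 1)*(g + 3)*(g^3 - g^2 - 16*g - 20) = (g - 1)*(g + 2)*(g + 3)*(g^2 - 3*g - 10) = (g - 5)*(g - 1)*(g + 2)*(g + 3)*(g + 2)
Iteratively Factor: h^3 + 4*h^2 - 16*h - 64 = (h + 4)*(h^2 - 16) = (h - 4)*(h + 4)*(h + 4)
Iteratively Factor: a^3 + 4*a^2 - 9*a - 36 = (a + 3)*(a^2 + a - 12) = (a - 3)*(a + 3)*(a + 4)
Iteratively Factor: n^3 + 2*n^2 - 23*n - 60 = (n + 3)*(n^2 - n - 20) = (n - 5)*(n + 3)*(n + 4)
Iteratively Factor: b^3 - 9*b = (b - 3)*(b^2 + 3*b) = (b - 3)*(b + 3)*(b)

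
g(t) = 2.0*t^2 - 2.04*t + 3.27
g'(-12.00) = -50.04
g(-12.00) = 315.75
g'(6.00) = 21.96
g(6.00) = 63.03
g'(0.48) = -0.12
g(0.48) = 2.75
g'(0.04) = -1.88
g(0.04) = 3.19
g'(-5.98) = -25.96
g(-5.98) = 86.99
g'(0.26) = -1.00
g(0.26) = 2.87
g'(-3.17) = -14.72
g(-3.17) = 29.83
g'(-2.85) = -13.44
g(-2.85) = 25.33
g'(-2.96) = -13.88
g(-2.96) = 26.83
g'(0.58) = 0.28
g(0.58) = 2.76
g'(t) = 4.0*t - 2.04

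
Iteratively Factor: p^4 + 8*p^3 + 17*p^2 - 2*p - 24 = (p + 3)*(p^3 + 5*p^2 + 2*p - 8) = (p + 3)*(p + 4)*(p^2 + p - 2) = (p - 1)*(p + 3)*(p + 4)*(p + 2)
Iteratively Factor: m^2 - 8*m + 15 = (m - 5)*(m - 3)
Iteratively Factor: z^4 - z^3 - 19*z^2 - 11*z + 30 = (z + 3)*(z^3 - 4*z^2 - 7*z + 10) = (z - 1)*(z + 3)*(z^2 - 3*z - 10) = (z - 1)*(z + 2)*(z + 3)*(z - 5)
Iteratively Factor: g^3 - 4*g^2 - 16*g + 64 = (g - 4)*(g^2 - 16) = (g - 4)*(g + 4)*(g - 4)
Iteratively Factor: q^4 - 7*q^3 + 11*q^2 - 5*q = (q - 5)*(q^3 - 2*q^2 + q) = (q - 5)*(q - 1)*(q^2 - q) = q*(q - 5)*(q - 1)*(q - 1)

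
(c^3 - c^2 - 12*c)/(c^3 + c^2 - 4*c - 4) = c*(c^2 - c - 12)/(c^3 + c^2 - 4*c - 4)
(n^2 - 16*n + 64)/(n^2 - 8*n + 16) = (n^2 - 16*n + 64)/(n^2 - 8*n + 16)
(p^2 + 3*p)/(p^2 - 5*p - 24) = p/(p - 8)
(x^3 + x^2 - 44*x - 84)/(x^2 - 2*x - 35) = (x^2 + 8*x + 12)/(x + 5)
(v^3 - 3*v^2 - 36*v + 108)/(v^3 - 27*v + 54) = (v - 6)/(v - 3)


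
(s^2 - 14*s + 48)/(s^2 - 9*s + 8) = (s - 6)/(s - 1)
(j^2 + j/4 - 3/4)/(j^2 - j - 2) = (j - 3/4)/(j - 2)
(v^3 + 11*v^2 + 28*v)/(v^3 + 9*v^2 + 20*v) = (v + 7)/(v + 5)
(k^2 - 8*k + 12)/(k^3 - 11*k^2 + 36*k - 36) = 1/(k - 3)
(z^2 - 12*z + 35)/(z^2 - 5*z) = (z - 7)/z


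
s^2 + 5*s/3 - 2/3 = (s - 1/3)*(s + 2)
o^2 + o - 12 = (o - 3)*(o + 4)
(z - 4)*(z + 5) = z^2 + z - 20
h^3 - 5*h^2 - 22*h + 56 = (h - 7)*(h - 2)*(h + 4)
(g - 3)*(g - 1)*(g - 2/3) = g^3 - 14*g^2/3 + 17*g/3 - 2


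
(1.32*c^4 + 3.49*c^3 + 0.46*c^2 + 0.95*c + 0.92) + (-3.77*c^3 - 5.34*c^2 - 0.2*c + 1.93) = 1.32*c^4 - 0.28*c^3 - 4.88*c^2 + 0.75*c + 2.85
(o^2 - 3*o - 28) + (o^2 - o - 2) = 2*o^2 - 4*o - 30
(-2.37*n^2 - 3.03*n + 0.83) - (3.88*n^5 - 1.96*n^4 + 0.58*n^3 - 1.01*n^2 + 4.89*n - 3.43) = -3.88*n^5 + 1.96*n^4 - 0.58*n^3 - 1.36*n^2 - 7.92*n + 4.26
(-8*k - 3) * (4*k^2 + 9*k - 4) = -32*k^3 - 84*k^2 + 5*k + 12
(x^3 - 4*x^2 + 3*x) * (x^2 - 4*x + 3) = x^5 - 8*x^4 + 22*x^3 - 24*x^2 + 9*x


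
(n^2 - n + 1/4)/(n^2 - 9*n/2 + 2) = (n - 1/2)/(n - 4)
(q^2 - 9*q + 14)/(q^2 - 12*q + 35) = (q - 2)/(q - 5)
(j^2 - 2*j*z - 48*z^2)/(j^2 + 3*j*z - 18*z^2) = (-j + 8*z)/(-j + 3*z)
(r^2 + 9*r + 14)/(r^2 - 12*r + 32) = (r^2 + 9*r + 14)/(r^2 - 12*r + 32)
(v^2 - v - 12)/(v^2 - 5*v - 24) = (v - 4)/(v - 8)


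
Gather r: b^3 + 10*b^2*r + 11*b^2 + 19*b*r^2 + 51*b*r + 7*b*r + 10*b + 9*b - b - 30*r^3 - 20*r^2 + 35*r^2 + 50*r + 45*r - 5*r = b^3 + 11*b^2 + 18*b - 30*r^3 + r^2*(19*b + 15) + r*(10*b^2 + 58*b + 90)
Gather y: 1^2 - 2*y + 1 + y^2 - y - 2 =y^2 - 3*y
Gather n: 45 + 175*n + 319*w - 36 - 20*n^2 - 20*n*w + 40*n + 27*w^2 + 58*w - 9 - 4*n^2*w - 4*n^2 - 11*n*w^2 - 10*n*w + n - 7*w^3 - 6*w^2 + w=n^2*(-4*w - 24) + n*(-11*w^2 - 30*w + 216) - 7*w^3 + 21*w^2 + 378*w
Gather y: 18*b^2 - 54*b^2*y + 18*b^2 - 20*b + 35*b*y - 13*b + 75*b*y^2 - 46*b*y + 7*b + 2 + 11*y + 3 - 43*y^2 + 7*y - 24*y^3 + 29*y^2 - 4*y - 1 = 36*b^2 - 26*b - 24*y^3 + y^2*(75*b - 14) + y*(-54*b^2 - 11*b + 14) + 4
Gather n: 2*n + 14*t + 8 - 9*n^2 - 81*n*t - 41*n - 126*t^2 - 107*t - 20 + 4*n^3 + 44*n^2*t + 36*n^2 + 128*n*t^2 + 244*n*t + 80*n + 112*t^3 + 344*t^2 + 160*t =4*n^3 + n^2*(44*t + 27) + n*(128*t^2 + 163*t + 41) + 112*t^3 + 218*t^2 + 67*t - 12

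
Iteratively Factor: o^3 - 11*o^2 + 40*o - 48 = (o - 4)*(o^2 - 7*o + 12) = (o - 4)^2*(o - 3)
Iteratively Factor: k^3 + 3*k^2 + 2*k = (k + 1)*(k^2 + 2*k) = (k + 1)*(k + 2)*(k)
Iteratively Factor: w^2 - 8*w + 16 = (w - 4)*(w - 4)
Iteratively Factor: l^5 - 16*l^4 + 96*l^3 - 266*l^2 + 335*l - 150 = (l - 2)*(l^4 - 14*l^3 + 68*l^2 - 130*l + 75) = (l - 5)*(l - 2)*(l^3 - 9*l^2 + 23*l - 15) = (l - 5)*(l - 2)*(l - 1)*(l^2 - 8*l + 15) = (l - 5)*(l - 3)*(l - 2)*(l - 1)*(l - 5)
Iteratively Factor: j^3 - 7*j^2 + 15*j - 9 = (j - 3)*(j^2 - 4*j + 3) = (j - 3)^2*(j - 1)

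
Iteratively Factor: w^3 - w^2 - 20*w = (w)*(w^2 - w - 20) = w*(w - 5)*(w + 4)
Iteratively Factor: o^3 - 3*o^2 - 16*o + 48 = (o - 3)*(o^2 - 16) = (o - 3)*(o + 4)*(o - 4)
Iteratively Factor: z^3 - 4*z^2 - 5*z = (z - 5)*(z^2 + z) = (z - 5)*(z + 1)*(z)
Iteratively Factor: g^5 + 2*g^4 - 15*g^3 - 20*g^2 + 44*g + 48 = (g + 1)*(g^4 + g^3 - 16*g^2 - 4*g + 48) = (g + 1)*(g + 2)*(g^3 - g^2 - 14*g + 24) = (g - 2)*(g + 1)*(g + 2)*(g^2 + g - 12) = (g - 3)*(g - 2)*(g + 1)*(g + 2)*(g + 4)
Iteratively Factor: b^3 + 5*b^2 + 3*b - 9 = (b - 1)*(b^2 + 6*b + 9) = (b - 1)*(b + 3)*(b + 3)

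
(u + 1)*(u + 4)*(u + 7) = u^3 + 12*u^2 + 39*u + 28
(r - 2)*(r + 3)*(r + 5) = r^3 + 6*r^2 - r - 30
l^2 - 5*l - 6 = (l - 6)*(l + 1)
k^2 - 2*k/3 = k*(k - 2/3)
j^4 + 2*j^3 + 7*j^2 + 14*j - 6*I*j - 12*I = (j + 2)*(j - 2*I)*(j - I)*(j + 3*I)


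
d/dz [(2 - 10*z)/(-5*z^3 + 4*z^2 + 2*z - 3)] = 2*(-50*z^3 + 35*z^2 - 8*z + 13)/(25*z^6 - 40*z^5 - 4*z^4 + 46*z^3 - 20*z^2 - 12*z + 9)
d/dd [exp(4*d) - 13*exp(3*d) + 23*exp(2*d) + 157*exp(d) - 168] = (4*exp(3*d) - 39*exp(2*d) + 46*exp(d) + 157)*exp(d)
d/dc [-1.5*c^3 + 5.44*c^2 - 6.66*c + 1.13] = -4.5*c^2 + 10.88*c - 6.66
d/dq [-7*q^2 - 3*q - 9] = -14*q - 3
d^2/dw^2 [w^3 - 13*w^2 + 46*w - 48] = 6*w - 26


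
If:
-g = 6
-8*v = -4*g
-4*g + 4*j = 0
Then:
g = -6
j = -6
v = -3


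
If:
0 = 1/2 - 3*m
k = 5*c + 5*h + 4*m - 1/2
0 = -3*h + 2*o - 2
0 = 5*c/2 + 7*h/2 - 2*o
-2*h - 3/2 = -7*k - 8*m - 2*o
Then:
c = 147/145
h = -31/29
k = -19/174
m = 1/6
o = -35/58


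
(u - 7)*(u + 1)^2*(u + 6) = u^4 + u^3 - 43*u^2 - 85*u - 42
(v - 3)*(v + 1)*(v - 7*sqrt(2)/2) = v^3 - 7*sqrt(2)*v^2/2 - 2*v^2 - 3*v + 7*sqrt(2)*v + 21*sqrt(2)/2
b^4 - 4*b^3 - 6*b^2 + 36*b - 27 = (b - 3)^2*(b - 1)*(b + 3)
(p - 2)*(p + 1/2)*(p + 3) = p^3 + 3*p^2/2 - 11*p/2 - 3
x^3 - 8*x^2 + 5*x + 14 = (x - 7)*(x - 2)*(x + 1)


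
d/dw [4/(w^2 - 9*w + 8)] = 4*(9 - 2*w)/(w^2 - 9*w + 8)^2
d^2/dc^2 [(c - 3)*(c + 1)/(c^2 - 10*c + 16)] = 2*(8*c^3 - 57*c^2 + 186*c - 316)/(c^6 - 30*c^5 + 348*c^4 - 1960*c^3 + 5568*c^2 - 7680*c + 4096)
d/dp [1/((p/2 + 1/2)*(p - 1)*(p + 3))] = 2*(-3*p^2 - 6*p + 1)/(p^6 + 6*p^5 + 7*p^4 - 12*p^3 - 17*p^2 + 6*p + 9)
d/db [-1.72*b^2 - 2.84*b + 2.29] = -3.44*b - 2.84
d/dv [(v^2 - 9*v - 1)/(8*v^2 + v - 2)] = (73*v^2 + 12*v + 19)/(64*v^4 + 16*v^3 - 31*v^2 - 4*v + 4)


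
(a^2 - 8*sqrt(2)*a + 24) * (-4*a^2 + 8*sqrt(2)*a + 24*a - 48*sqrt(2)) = -4*a^4 + 24*a^3 + 40*sqrt(2)*a^3 - 240*sqrt(2)*a^2 - 224*a^2 + 192*sqrt(2)*a + 1344*a - 1152*sqrt(2)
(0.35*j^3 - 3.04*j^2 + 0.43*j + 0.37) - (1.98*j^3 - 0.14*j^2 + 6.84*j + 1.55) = -1.63*j^3 - 2.9*j^2 - 6.41*j - 1.18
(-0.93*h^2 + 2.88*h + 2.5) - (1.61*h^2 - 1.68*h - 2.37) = -2.54*h^2 + 4.56*h + 4.87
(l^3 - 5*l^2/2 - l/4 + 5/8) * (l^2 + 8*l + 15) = l^5 + 11*l^4/2 - 21*l^3/4 - 311*l^2/8 + 5*l/4 + 75/8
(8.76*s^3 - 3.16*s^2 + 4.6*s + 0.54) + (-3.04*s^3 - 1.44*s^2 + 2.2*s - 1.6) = 5.72*s^3 - 4.6*s^2 + 6.8*s - 1.06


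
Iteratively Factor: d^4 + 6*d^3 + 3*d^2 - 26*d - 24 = (d + 4)*(d^3 + 2*d^2 - 5*d - 6) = (d - 2)*(d + 4)*(d^2 + 4*d + 3) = (d - 2)*(d + 3)*(d + 4)*(d + 1)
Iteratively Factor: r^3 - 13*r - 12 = (r - 4)*(r^2 + 4*r + 3) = (r - 4)*(r + 1)*(r + 3)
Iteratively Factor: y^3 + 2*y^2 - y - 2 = (y - 1)*(y^2 + 3*y + 2) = (y - 1)*(y + 1)*(y + 2)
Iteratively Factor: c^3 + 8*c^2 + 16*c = (c + 4)*(c^2 + 4*c) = c*(c + 4)*(c + 4)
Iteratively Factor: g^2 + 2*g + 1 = (g + 1)*(g + 1)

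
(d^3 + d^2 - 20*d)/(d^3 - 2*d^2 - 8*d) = (d + 5)/(d + 2)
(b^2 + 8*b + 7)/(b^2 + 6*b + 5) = (b + 7)/(b + 5)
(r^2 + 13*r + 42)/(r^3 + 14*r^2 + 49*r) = (r + 6)/(r*(r + 7))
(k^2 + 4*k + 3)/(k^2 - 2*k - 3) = (k + 3)/(k - 3)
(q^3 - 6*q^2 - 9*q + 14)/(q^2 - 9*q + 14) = (q^2 + q - 2)/(q - 2)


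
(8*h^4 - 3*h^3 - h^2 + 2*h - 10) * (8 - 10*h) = -80*h^5 + 94*h^4 - 14*h^3 - 28*h^2 + 116*h - 80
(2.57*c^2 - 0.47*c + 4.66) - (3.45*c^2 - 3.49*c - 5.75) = -0.88*c^2 + 3.02*c + 10.41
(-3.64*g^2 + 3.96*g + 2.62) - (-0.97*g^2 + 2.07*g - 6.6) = -2.67*g^2 + 1.89*g + 9.22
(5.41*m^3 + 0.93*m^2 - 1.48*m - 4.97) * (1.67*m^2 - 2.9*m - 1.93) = 9.0347*m^5 - 14.1359*m^4 - 15.6099*m^3 - 5.8028*m^2 + 17.2694*m + 9.5921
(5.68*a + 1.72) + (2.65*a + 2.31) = 8.33*a + 4.03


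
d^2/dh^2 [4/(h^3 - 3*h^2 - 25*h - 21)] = 8*(3*(1 - h)*(-h^3 + 3*h^2 + 25*h + 21) - (-3*h^2 + 6*h + 25)^2)/(-h^3 + 3*h^2 + 25*h + 21)^3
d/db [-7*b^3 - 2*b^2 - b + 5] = -21*b^2 - 4*b - 1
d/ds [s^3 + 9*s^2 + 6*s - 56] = 3*s^2 + 18*s + 6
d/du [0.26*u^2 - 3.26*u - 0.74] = 0.52*u - 3.26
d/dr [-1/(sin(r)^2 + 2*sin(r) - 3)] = 2*(sin(r) + 1)*cos(r)/(sin(r)^2 + 2*sin(r) - 3)^2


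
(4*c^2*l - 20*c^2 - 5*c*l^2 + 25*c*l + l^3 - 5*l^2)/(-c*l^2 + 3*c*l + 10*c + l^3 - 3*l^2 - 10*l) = (-4*c + l)/(l + 2)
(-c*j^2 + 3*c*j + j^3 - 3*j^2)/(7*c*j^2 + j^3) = (-c*j + 3*c + j^2 - 3*j)/(j*(7*c + j))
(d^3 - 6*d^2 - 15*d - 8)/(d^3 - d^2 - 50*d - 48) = (d + 1)/(d + 6)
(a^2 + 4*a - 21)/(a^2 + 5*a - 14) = (a - 3)/(a - 2)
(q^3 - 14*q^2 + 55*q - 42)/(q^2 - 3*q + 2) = (q^2 - 13*q + 42)/(q - 2)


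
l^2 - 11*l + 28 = (l - 7)*(l - 4)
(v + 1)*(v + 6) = v^2 + 7*v + 6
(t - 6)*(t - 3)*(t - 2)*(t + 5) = t^4 - 6*t^3 - 19*t^2 + 144*t - 180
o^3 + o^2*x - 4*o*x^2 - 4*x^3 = (o - 2*x)*(o + x)*(o + 2*x)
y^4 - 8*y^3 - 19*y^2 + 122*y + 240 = (y - 8)*(y - 5)*(y + 2)*(y + 3)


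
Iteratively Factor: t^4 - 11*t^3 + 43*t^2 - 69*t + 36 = (t - 3)*(t^3 - 8*t^2 + 19*t - 12) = (t - 3)^2*(t^2 - 5*t + 4) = (t - 3)^2*(t - 1)*(t - 4)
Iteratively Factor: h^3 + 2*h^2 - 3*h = (h)*(h^2 + 2*h - 3) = h*(h + 3)*(h - 1)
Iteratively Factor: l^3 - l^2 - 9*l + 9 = (l + 3)*(l^2 - 4*l + 3) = (l - 3)*(l + 3)*(l - 1)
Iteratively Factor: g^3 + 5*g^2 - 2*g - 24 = (g + 3)*(g^2 + 2*g - 8) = (g - 2)*(g + 3)*(g + 4)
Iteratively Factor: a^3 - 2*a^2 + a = (a)*(a^2 - 2*a + 1) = a*(a - 1)*(a - 1)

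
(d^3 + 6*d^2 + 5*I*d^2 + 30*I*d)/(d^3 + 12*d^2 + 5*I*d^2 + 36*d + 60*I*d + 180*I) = d/(d + 6)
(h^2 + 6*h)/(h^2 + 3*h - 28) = h*(h + 6)/(h^2 + 3*h - 28)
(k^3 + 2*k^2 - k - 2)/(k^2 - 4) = (k^2 - 1)/(k - 2)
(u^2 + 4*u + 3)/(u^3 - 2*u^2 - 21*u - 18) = 1/(u - 6)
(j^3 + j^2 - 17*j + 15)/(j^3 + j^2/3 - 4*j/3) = 3*(j^2 + 2*j - 15)/(j*(3*j + 4))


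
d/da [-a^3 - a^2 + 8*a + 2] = -3*a^2 - 2*a + 8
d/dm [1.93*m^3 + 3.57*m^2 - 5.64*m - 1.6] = 5.79*m^2 + 7.14*m - 5.64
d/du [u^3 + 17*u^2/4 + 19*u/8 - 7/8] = 3*u^2 + 17*u/2 + 19/8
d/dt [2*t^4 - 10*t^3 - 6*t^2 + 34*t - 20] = 8*t^3 - 30*t^2 - 12*t + 34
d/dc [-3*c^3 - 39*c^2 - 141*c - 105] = -9*c^2 - 78*c - 141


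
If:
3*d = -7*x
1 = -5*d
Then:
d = -1/5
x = 3/35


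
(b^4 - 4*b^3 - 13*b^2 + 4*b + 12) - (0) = b^4 - 4*b^3 - 13*b^2 + 4*b + 12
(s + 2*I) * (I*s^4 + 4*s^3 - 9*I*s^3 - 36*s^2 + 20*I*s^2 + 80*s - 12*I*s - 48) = I*s^5 + 2*s^4 - 9*I*s^4 - 18*s^3 + 28*I*s^3 + 40*s^2 - 84*I*s^2 - 24*s + 160*I*s - 96*I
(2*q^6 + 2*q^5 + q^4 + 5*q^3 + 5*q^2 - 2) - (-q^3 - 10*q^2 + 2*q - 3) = 2*q^6 + 2*q^5 + q^4 + 6*q^3 + 15*q^2 - 2*q + 1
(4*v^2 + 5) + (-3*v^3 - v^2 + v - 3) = -3*v^3 + 3*v^2 + v + 2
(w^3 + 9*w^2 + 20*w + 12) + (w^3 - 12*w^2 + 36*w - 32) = 2*w^3 - 3*w^2 + 56*w - 20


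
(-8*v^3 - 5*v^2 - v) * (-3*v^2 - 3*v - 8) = 24*v^5 + 39*v^4 + 82*v^3 + 43*v^2 + 8*v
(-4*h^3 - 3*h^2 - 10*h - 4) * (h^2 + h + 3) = -4*h^5 - 7*h^4 - 25*h^3 - 23*h^2 - 34*h - 12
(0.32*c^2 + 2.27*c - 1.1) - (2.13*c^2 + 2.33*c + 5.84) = -1.81*c^2 - 0.0600000000000001*c - 6.94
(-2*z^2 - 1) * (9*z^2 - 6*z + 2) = -18*z^4 + 12*z^3 - 13*z^2 + 6*z - 2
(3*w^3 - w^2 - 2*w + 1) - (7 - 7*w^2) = 3*w^3 + 6*w^2 - 2*w - 6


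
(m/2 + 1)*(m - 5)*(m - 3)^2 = m^4/2 - 9*m^3/2 + 17*m^2/2 + 33*m/2 - 45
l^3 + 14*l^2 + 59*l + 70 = (l + 2)*(l + 5)*(l + 7)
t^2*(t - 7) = t^3 - 7*t^2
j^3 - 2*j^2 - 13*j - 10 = (j - 5)*(j + 1)*(j + 2)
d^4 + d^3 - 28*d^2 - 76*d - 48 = (d - 6)*(d + 1)*(d + 2)*(d + 4)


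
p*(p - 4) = p^2 - 4*p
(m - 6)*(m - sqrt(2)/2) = m^2 - 6*m - sqrt(2)*m/2 + 3*sqrt(2)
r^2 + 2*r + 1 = (r + 1)^2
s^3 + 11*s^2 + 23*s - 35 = (s - 1)*(s + 5)*(s + 7)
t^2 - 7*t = t*(t - 7)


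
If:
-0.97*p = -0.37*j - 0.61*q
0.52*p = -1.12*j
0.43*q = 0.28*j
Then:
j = 0.00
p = 0.00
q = 0.00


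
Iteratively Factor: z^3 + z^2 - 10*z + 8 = (z - 2)*(z^2 + 3*z - 4) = (z - 2)*(z + 4)*(z - 1)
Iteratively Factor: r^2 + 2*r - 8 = (r + 4)*(r - 2)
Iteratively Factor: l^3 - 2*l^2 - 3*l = (l - 3)*(l^2 + l) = l*(l - 3)*(l + 1)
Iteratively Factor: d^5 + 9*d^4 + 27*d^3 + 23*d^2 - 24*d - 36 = (d - 1)*(d^4 + 10*d^3 + 37*d^2 + 60*d + 36) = (d - 1)*(d + 2)*(d^3 + 8*d^2 + 21*d + 18) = (d - 1)*(d + 2)*(d + 3)*(d^2 + 5*d + 6) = (d - 1)*(d + 2)*(d + 3)^2*(d + 2)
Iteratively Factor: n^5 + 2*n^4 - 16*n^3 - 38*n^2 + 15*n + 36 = (n + 3)*(n^4 - n^3 - 13*n^2 + n + 12) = (n + 1)*(n + 3)*(n^3 - 2*n^2 - 11*n + 12) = (n - 1)*(n + 1)*(n + 3)*(n^2 - n - 12) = (n - 4)*(n - 1)*(n + 1)*(n + 3)*(n + 3)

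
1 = 1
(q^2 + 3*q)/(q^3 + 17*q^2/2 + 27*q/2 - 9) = 2*q/(2*q^2 + 11*q - 6)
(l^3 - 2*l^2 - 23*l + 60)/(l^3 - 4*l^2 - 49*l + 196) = (l^2 + 2*l - 15)/(l^2 - 49)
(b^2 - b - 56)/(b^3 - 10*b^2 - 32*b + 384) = (b + 7)/(b^2 - 2*b - 48)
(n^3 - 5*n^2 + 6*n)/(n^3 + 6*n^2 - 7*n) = (n^2 - 5*n + 6)/(n^2 + 6*n - 7)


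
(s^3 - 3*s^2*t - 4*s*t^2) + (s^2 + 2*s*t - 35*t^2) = s^3 - 3*s^2*t + s^2 - 4*s*t^2 + 2*s*t - 35*t^2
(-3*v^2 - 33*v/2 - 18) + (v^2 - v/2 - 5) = -2*v^2 - 17*v - 23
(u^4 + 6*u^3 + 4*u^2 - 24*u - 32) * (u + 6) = u^5 + 12*u^4 + 40*u^3 - 176*u - 192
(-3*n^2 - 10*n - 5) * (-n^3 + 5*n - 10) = 3*n^5 + 10*n^4 - 10*n^3 - 20*n^2 + 75*n + 50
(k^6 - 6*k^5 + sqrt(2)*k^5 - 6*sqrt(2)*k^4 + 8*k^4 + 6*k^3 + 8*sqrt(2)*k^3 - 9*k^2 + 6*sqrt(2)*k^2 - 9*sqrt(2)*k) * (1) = k^6 - 6*k^5 + sqrt(2)*k^5 - 6*sqrt(2)*k^4 + 8*k^4 + 6*k^3 + 8*sqrt(2)*k^3 - 9*k^2 + 6*sqrt(2)*k^2 - 9*sqrt(2)*k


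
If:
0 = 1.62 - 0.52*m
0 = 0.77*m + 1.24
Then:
No Solution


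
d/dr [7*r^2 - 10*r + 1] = 14*r - 10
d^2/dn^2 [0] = 0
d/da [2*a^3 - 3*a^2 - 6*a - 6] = 6*a^2 - 6*a - 6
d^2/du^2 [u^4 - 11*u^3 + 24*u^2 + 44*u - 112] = 12*u^2 - 66*u + 48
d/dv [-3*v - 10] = -3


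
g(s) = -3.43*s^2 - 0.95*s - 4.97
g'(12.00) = -83.27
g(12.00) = -510.29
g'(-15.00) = 101.95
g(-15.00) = -762.47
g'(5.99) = -42.04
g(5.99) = -133.73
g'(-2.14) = 13.73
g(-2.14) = -18.65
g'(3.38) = -24.14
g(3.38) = -47.37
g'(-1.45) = 9.00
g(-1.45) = -10.80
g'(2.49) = -18.03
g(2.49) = -28.60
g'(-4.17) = 27.66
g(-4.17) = -60.65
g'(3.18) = -22.76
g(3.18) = -42.68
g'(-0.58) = 3.03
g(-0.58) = -5.57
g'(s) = -6.86*s - 0.95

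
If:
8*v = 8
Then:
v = 1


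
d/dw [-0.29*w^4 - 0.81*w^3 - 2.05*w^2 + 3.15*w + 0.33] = -1.16*w^3 - 2.43*w^2 - 4.1*w + 3.15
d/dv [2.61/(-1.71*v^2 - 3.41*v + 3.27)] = (8.9262*v + 8.9001)/(1.71*v^2 + 3.41*v - 3.27)^2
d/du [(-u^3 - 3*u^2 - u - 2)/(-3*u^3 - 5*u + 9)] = (-9*u^4 + 4*u^3 - 30*u^2 - 54*u - 19)/(9*u^6 + 30*u^4 - 54*u^3 + 25*u^2 - 90*u + 81)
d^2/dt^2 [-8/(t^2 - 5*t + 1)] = 16*(t^2 - 5*t - (2*t - 5)^2 + 1)/(t^2 - 5*t + 1)^3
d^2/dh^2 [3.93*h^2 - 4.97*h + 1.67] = 7.86000000000000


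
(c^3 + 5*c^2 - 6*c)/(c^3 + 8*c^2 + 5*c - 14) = c*(c + 6)/(c^2 + 9*c + 14)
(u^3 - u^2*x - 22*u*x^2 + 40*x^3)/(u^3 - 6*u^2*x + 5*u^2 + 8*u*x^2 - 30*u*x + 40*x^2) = (u + 5*x)/(u + 5)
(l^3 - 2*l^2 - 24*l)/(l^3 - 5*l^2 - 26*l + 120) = l*(l + 4)/(l^2 + l - 20)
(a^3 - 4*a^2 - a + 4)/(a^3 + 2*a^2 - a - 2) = (a - 4)/(a + 2)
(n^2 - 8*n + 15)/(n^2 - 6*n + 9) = (n - 5)/(n - 3)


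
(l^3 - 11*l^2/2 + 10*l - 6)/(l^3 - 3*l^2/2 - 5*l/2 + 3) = (2*l^2 - 7*l + 6)/(2*l^2 + l - 3)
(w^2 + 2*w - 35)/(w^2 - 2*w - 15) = (w + 7)/(w + 3)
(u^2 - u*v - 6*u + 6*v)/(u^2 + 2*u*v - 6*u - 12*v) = (u - v)/(u + 2*v)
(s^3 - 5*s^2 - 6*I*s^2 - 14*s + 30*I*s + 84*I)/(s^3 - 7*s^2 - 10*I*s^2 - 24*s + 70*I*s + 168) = (s + 2)/(s - 4*I)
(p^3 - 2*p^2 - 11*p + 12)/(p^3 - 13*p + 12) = (p^2 - p - 12)/(p^2 + p - 12)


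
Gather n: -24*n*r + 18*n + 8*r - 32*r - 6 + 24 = n*(18 - 24*r) - 24*r + 18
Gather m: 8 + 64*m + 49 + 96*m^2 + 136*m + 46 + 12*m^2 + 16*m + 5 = 108*m^2 + 216*m + 108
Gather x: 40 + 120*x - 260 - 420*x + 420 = 200 - 300*x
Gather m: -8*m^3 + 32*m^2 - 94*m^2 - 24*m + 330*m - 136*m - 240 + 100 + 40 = -8*m^3 - 62*m^2 + 170*m - 100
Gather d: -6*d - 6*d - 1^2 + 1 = -12*d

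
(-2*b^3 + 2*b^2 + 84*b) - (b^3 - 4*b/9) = -3*b^3 + 2*b^2 + 760*b/9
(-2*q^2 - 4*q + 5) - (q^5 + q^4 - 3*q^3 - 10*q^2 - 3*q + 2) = -q^5 - q^4 + 3*q^3 + 8*q^2 - q + 3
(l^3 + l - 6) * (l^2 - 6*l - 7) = l^5 - 6*l^4 - 6*l^3 - 12*l^2 + 29*l + 42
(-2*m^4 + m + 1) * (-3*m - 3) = 6*m^5 + 6*m^4 - 3*m^2 - 6*m - 3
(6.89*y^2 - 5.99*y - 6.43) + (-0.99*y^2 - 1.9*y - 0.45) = 5.9*y^2 - 7.89*y - 6.88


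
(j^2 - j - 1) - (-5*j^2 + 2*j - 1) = 6*j^2 - 3*j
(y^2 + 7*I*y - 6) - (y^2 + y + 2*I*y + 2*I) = -y + 5*I*y - 6 - 2*I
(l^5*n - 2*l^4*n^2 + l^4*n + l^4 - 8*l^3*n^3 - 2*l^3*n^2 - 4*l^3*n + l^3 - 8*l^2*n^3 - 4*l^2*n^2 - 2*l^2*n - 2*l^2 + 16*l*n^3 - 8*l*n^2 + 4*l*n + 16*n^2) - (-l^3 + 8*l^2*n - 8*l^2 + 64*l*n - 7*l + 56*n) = l^5*n - 2*l^4*n^2 + l^4*n + l^4 - 8*l^3*n^3 - 2*l^3*n^2 - 4*l^3*n + 2*l^3 - 8*l^2*n^3 - 4*l^2*n^2 - 10*l^2*n + 6*l^2 + 16*l*n^3 - 8*l*n^2 - 60*l*n + 7*l + 16*n^2 - 56*n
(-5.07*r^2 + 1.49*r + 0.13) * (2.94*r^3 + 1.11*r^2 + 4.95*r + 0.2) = -14.9058*r^5 - 1.2471*r^4 - 23.0604*r^3 + 6.5058*r^2 + 0.9415*r + 0.026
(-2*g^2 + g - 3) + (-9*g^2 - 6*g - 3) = -11*g^2 - 5*g - 6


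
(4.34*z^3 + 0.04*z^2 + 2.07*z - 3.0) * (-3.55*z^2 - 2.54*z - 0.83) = -15.407*z^5 - 11.1656*z^4 - 11.0523*z^3 + 5.359*z^2 + 5.9019*z + 2.49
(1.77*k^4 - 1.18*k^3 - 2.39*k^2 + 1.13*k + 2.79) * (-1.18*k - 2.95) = -2.0886*k^5 - 3.8291*k^4 + 6.3012*k^3 + 5.7171*k^2 - 6.6257*k - 8.2305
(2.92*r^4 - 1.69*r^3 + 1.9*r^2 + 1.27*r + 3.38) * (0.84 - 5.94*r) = -17.3448*r^5 + 12.4914*r^4 - 12.7056*r^3 - 5.9478*r^2 - 19.0104*r + 2.8392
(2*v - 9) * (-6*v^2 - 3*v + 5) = -12*v^3 + 48*v^2 + 37*v - 45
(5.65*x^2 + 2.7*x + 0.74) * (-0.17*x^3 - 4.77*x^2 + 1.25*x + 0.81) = -0.9605*x^5 - 27.4095*x^4 - 5.9423*x^3 + 4.4217*x^2 + 3.112*x + 0.5994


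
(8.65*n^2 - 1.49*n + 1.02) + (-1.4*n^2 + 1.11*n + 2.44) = 7.25*n^2 - 0.38*n + 3.46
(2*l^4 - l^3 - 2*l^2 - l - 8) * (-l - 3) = -2*l^5 - 5*l^4 + 5*l^3 + 7*l^2 + 11*l + 24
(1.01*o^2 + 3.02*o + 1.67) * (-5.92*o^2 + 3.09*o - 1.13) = -5.9792*o^4 - 14.7575*o^3 - 1.6959*o^2 + 1.7477*o - 1.8871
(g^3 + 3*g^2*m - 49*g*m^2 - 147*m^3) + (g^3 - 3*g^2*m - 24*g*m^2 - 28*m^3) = 2*g^3 - 73*g*m^2 - 175*m^3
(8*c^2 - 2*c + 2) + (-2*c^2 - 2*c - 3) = 6*c^2 - 4*c - 1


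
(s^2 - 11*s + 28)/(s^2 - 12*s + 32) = (s - 7)/(s - 8)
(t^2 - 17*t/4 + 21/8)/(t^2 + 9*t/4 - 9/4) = (t - 7/2)/(t + 3)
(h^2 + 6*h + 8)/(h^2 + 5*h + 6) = (h + 4)/(h + 3)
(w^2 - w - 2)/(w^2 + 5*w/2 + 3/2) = 2*(w - 2)/(2*w + 3)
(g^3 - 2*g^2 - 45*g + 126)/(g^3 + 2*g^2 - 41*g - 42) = (g - 3)/(g + 1)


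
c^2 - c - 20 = (c - 5)*(c + 4)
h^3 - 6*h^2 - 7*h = h*(h - 7)*(h + 1)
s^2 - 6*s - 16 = (s - 8)*(s + 2)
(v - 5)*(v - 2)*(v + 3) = v^3 - 4*v^2 - 11*v + 30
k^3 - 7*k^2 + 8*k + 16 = (k - 4)^2*(k + 1)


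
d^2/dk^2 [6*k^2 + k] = 12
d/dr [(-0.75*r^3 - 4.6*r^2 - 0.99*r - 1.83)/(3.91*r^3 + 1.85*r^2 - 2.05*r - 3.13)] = (16.5985*r^4 + 10.8168*r^3 + 39.7699*r^2 + 35.567*r - 0.6528)/(15.2881*r^6 + 14.467*r^5 - 12.6085*r^4 - 32.0616*r^3 - 7.3785*r^2 + 12.833*r + 9.7969)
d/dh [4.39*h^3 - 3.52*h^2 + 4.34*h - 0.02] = 13.17*h^2 - 7.04*h + 4.34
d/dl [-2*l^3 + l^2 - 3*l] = -6*l^2 + 2*l - 3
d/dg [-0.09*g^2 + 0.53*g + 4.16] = 0.53 - 0.18*g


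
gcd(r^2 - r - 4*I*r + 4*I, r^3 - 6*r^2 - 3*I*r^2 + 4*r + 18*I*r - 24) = r - 4*I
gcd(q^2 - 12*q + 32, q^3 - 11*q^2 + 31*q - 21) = 1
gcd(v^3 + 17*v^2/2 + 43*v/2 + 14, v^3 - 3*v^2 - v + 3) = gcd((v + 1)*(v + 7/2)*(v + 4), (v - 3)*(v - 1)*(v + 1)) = v + 1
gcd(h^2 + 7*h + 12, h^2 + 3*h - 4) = h + 4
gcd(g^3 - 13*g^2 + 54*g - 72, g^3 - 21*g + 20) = g - 4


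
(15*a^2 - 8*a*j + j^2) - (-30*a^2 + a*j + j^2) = 45*a^2 - 9*a*j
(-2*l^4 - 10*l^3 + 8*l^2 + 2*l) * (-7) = 14*l^4 + 70*l^3 - 56*l^2 - 14*l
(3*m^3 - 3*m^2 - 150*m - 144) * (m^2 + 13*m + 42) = 3*m^5 + 36*m^4 - 63*m^3 - 2220*m^2 - 8172*m - 6048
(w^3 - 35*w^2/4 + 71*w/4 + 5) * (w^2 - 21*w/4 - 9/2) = w^5 - 14*w^4 + 947*w^3/16 - 781*w^2/16 - 849*w/8 - 45/2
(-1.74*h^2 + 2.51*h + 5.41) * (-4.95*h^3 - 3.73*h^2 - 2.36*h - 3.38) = 8.613*h^5 - 5.9343*h^4 - 32.0354*h^3 - 20.2217*h^2 - 21.2514*h - 18.2858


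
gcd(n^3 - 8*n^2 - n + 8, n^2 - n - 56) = n - 8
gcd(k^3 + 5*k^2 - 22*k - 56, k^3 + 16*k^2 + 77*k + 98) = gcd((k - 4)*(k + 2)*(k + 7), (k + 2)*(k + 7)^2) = k^2 + 9*k + 14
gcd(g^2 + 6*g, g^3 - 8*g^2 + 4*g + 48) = 1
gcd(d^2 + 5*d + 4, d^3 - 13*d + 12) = d + 4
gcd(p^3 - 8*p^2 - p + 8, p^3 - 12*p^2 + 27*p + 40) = p^2 - 7*p - 8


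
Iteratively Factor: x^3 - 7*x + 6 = (x - 2)*(x^2 + 2*x - 3) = (x - 2)*(x - 1)*(x + 3)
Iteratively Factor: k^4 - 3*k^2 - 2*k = (k + 1)*(k^3 - k^2 - 2*k) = k*(k + 1)*(k^2 - k - 2) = k*(k - 2)*(k + 1)*(k + 1)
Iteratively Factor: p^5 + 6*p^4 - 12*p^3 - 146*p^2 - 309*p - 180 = (p - 5)*(p^4 + 11*p^3 + 43*p^2 + 69*p + 36) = (p - 5)*(p + 1)*(p^3 + 10*p^2 + 33*p + 36) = (p - 5)*(p + 1)*(p + 3)*(p^2 + 7*p + 12) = (p - 5)*(p + 1)*(p + 3)^2*(p + 4)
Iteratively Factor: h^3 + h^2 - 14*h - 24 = (h + 2)*(h^2 - h - 12) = (h - 4)*(h + 2)*(h + 3)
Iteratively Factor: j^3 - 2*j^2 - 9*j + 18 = (j - 3)*(j^2 + j - 6) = (j - 3)*(j + 3)*(j - 2)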